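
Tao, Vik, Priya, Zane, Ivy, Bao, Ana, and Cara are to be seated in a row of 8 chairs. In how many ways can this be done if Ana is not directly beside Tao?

There are 8! = 40320 arrangements in all. If Ana and Tao are adjacent, merging them into one block gives 2·(7)! = 10080 arrangements.
Complementary counting: 40320 − 10080 = 30240.

30240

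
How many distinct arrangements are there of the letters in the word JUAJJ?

20

The 5 letters of JUAJJ have repeats: J appearing 3 times.
The number of distinct arrangements is 5!/(3!) = 120/6 = 20.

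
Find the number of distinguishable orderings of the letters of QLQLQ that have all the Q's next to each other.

Treat the 3 copies of Q as a single block. The multiset to arrange is then {QQQ, L, L}, 3 items in all.
That gives (3)!/(2!) = 3 arrangements.

3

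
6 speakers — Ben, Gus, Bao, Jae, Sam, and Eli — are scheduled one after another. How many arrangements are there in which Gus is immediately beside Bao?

240

Treat {Gus, Bao} as a single unit. There are 5 units to order, and the pair itself can be ordered 2 ways.
So the count is 2·(5)! = 240.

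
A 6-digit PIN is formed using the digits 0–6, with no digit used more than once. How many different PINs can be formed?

5040

With no repetition, fill the 6 digits in order: 7 choices, then 6, down to 2.
That product is 7 × 6 × 5 × 4 × 3 × 2 = 5040.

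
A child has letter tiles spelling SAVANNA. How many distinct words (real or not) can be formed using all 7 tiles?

420

SAVANNA has 7 letters with A appearing 3 times and N appearing twice.
Dividing 7! = 5040 by 3!·2! = 12 for the repeated letters gives 420.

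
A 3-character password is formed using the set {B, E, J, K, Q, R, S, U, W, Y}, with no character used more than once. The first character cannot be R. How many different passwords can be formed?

648

The first character has 10−1 = 9 choices (anything except R).
The remaining 2 characters are filled from the other 9 symbols without repetition: 9 × 8 = 72.
Total: 9 × 72 = 648.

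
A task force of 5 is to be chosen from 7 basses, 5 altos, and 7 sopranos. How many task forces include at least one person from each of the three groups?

8085

With no constraint there are C(19,5) = 11628 possible selections.
Subtract selections that omit an entire group: no basses → C(12,5) = 792; no altos → C(14,5) = 2002; no sopranos → C(12,5) = 792.
Add back selections omitting two groups (i.e. drawn from a single group): C(7,5) + C(5,5) + C(7,5) = 43.
By inclusion–exclusion: 11628 − 3586 + 43 = 8085.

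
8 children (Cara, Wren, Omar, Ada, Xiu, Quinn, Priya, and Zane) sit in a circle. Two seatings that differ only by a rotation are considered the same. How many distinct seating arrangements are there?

Seat Cara anywhere (absorbing the rotational symmetry), then permute the other 7: (7)! = 5040.

5040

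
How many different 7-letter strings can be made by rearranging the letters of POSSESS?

The 7 letters of POSSESS have repeats: S appearing 4 times.
So there are 7! / (4!) = 210 distinguishable arrangements.

210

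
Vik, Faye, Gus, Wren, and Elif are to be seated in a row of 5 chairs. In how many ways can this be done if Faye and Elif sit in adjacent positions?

48

Glue Faye and Elif into one block (2 internal orders), leaving 4 units to arrange in a row.
So the count is 2·(4)! = 48.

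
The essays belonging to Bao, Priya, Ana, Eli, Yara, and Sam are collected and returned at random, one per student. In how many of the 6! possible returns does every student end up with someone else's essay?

265

Count assignments avoiding every fixed point. For any j of the 6 students fixed to their own essay, the other 6−j can be arranged in (6−j)! ways.
By inclusion–exclusion this is Σ_{j=0}^{6} (−1)^j C(6,j)·(6−j)!.
Computing: 720 − 720 + 360 − 120 + 30 − 6 + 1 = 265.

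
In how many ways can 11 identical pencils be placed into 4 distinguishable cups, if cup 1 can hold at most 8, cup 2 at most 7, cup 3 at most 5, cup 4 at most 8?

By stars and bars, unrestricted non-negative solutions to x_1+…+x_4 = 11 number C(11+3,3) = 364.
Subtract solutions that violate a single cap (substitute x_i' = x_i − (cap_i+1)): x_1 ≥ 9 gives C(5,3) = 10; x_2 ≥ 8 gives C(6,3) = 20; x_3 ≥ 6 gives C(8,3) = 56; x_4 ≥ 9 gives C(5,3) = 10. Together 96.
No two caps can be exceeded simultaneously, so the pair terms are all 0.
By inclusion–exclusion the count is 364 − 96 + 0 = 268.

268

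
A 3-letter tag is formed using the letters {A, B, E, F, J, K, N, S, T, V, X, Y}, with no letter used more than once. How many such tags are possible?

This is a permutation of 3 out of 12: P(12,3) = 12!/9!.
That product is 12 × 11 × 10 = 1320.

1320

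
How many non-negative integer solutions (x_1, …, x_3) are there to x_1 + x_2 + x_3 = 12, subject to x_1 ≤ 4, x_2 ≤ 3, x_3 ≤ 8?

10

Ignoring the caps, the number of non-negative solutions to x_1+…+x_3 = 12 is C(14,2) = 91.
Subtract solutions that violate a single cap (substitute x_i' = x_i − (cap_i+1)): x_1 ≥ 5 gives C(9,2) = 36; x_2 ≥ 4 gives C(10,2) = 45; x_3 ≥ 9 gives C(5,2) = 10. Together 91.
Add back pairs where two caps are both exceeded: 10 + 0 + 0 = 10.
By inclusion–exclusion the count is 91 − 91 + 10 = 10.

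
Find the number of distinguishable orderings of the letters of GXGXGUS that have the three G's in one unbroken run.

Treat the 3 copies of G as a single block. The multiset to arrange is then {GGG, S, U, X, X}, 5 items in all.
That gives (5)!/(2!) = 60 arrangements.

60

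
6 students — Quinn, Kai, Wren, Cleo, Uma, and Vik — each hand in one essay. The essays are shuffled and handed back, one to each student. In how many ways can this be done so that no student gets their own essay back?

265

Let Aᵢ be the assignments in which student i gets their own essay. We want the size of the complement of A₁∪…∪A_6.
By inclusion–exclusion this is Σ_{j=0}^{6} (−1)^j C(6,j)·(6−j)!.
Computing: 720 − 720 + 360 − 120 + 30 − 6 + 1 = 265.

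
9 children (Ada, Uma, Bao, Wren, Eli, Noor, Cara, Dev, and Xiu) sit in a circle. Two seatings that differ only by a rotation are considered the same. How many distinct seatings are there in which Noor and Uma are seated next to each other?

10080

Treat {Noor, Uma} as one unit (2 internal orders) and seat the resulting 8 units around the table: (7)! circular arrangements.
So 2 × (7)! = 2 × 5040 = 10080.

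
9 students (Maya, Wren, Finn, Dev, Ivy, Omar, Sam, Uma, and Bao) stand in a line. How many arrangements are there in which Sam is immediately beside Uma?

80640

Glue Sam and Uma into one block (2 internal orders), leaving 8 units to arrange in a row.
That gives 2 × 8! = 2 × 40320 = 80640.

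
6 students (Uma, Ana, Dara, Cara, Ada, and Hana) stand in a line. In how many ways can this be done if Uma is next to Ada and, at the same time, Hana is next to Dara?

Treat {Uma,Ada} as one block (2 orders) and {Hana,Dara} as another (2 orders).
That leaves 4 units to arrange: 2 × 2 × 4! = 4 × 24 = 96.

96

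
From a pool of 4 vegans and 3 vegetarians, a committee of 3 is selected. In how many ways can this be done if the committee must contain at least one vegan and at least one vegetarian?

30

Unrestricted: C(7,3) = 35 ways to pick any 3 of the 7.
Selections missing a whole group: no vegans → C(3,3) = 1; no vegetarians → C(4,3) = 4.
Both groups omitted at once is impossible, so 35 − 5 = 30.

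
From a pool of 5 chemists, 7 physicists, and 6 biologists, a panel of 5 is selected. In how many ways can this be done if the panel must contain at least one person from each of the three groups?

Unrestricted: C(18,5) = 8568 ways to pick any 5 of the 18.
Subtract selections that omit an entire group: no chemists → C(13,5) = 1287; no physicists → C(11,5) = 462; no biologists → C(12,5) = 792.
Add back selections omitting two groups (i.e. drawn from a single group): C(5,5) + C(7,5) + C(6,5) = 28.
By inclusion–exclusion: 8568 − 2541 + 28 = 6055.

6055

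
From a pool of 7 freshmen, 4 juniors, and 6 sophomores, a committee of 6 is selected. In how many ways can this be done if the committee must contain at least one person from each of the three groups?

Total 6-person selections from all 17: C(17,6) = 12376.
Selections missing a whole group: no freshmen → C(10,6) = 210; no juniors → C(13,6) = 1716; no sophomores → C(11,6) = 462.
Add back selections omitting two groups (i.e. drawn from a single group): C(7,6) + C(4,6) + C(6,6) = 8.
By inclusion–exclusion: 12376 − 2388 + 8 = 9996.

9996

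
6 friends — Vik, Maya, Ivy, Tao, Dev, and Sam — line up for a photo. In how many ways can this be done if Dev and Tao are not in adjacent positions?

Of the 6! = 720 arrangements, those with Dev and Tao adjacent number 2 × 5! = 240 (treat the pair as a block with 2 internal orders).
So 720 − 240 = 480 arrangements keep them apart.

480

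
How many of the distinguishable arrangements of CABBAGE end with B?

360

Fix B in the last position and arrange the remaining 6 letters.
Those 6 letters have A appearing twice, giving (6)!/(2!) = 360.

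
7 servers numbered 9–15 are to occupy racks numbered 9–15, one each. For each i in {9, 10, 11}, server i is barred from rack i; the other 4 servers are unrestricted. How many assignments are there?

Let Aᵢ (for i ∈ {9, 10, 11}) be the placements that put server i in its forbidden rack. Any j of these fix j positions, leaving (7−j)! ways to fill the rest, and there are C(3,j) ways to pick which j.
By inclusion–exclusion, the number of valid placements is Σ_{j=0}^{3} (−1)^j C(3,j)·(7−j)!.
Computing: 5040 − 2160 + 360 − 24 = 3216.

3216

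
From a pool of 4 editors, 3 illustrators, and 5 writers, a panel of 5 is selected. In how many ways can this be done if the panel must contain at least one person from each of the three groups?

With no constraint there are C(12,5) = 792 possible selections.
Selections missing a whole group: no editors → C(8,5) = 56; no illustrators → C(9,5) = 126; no writers → C(7,5) = 21.
Add back selections omitting two groups (i.e. drawn from a single group): C(4,5) + C(3,5) + C(5,5) = 1.
By inclusion–exclusion: 792 − 203 + 1 = 590.

590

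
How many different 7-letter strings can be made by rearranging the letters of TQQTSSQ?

210

The 7 letters of TQQTSSQ have repeats: Q appearing 3 times, S appearing twice, and T appearing twice.
The number of distinct arrangements is 7!/(3!·2!·2!) = 5040/24 = 210.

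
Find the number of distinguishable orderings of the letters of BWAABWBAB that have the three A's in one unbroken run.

105

Treat the 3 copies of A as a single block. The multiset to arrange is then {AAA, B, B, B, B, W, W}, 7 items in all.
That gives (7)!/(4!·2!) = 105 arrangements.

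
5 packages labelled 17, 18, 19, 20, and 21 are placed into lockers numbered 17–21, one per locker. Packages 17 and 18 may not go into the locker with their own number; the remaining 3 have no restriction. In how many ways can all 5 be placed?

78

Let Aᵢ (for i ∈ {17, 18}) be the placements that put package i in its forbidden locker. Any j of these fix j positions, leaving (5−j)! ways to fill the rest, and there are C(2,j) ways to pick which j.
By inclusion–exclusion, the number of valid placements is Σ_{j=0}^{2} (−1)^j C(2,j)·(5−j)!.
Computing: 120 − 48 + 6 = 78.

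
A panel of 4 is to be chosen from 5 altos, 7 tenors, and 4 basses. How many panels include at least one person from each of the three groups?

Unrestricted: C(16,4) = 1820 ways to pick any 4 of the 16.
Selections missing a whole group: no altos → C(11,4) = 330; no tenors → C(9,4) = 126; no basses → C(12,4) = 495.
Add back selections omitting two groups (i.e. drawn from a single group): C(5,4) + C(7,4) + C(4,4) = 41.
By inclusion–exclusion: 1820 − 951 + 41 = 910.

910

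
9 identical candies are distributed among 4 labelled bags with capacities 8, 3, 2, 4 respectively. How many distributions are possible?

Without the upper bounds there are C(12,3) = 220 ways to split 9 among 4 bags.
Subtract solutions that violate a single cap (substitute x_i' = x_i − (cap_i+1)): x_1 ≥ 9 gives C(3,3) = 1; x_2 ≥ 4 gives C(8,3) = 56; x_3 ≥ 3 gives C(9,3) = 84; x_4 ≥ 5 gives C(7,3) = 35. Together 176.
Add back pairs where two caps are both exceeded: 0 + 0 + 0 + 10 + 1 + 4 = 15.
By inclusion–exclusion the count is 220 − 176 + 15 = 59.

59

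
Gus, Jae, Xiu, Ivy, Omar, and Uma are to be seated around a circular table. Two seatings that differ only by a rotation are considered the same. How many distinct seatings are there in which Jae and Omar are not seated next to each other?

All circular seatings of 6 people number (5)! = 120.
Those with Jae next to Omar: fuse the pair into one unit and seat 5 units around a circle — 2·(4)! = 48.
Subtracting, 120 − 48 = 72.

72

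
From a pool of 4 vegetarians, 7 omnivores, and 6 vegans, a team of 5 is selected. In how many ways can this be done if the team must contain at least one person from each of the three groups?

4214

Unrestricted: C(17,5) = 6188 ways to pick any 5 of the 17.
Selections missing a whole group: no vegetarians → C(13,5) = 1287; no omnivores → C(10,5) = 252; no vegans → C(11,5) = 462.
Add back selections omitting two groups (i.e. drawn from a single group): C(4,5) + C(7,5) + C(6,5) = 27.
By inclusion–exclusion: 6188 − 2001 + 27 = 4214.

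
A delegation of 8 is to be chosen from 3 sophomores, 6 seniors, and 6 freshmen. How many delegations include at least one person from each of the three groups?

Total 8-person selections from all 15: C(15,8) = 6435.
Selections missing a whole group: no sophomores → C(12,8) = 495; no seniors → C(9,8) = 9; no freshmen → C(9,8) = 9.
Add back selections omitting two groups (i.e. drawn from a single group): C(3,8) + C(6,8) + C(6,8) = 0.
By inclusion–exclusion: 6435 − 513 + 0 = 5922.

5922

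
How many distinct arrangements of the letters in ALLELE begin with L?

With the first slot taken by L, it remains to arrange the other 5 letters (ALELE).
Those 5 letters have E appearing twice and L appearing twice, giving (5)!/(2!·2!) = 30.

30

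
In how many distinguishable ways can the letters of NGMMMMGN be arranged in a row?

420

The 8 letters of NGMMMMGN have repeats: G appearing twice, M appearing 4 times, and N appearing twice.
Dividing 8! = 40320 by 4!·2!·2! = 96 for the repeated letters gives 420.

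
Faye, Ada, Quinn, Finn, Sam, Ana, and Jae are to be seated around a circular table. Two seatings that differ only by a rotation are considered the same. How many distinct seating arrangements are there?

720

Seat Faye anywhere (absorbing the rotational symmetry), then permute the other 6: (6)! = 720.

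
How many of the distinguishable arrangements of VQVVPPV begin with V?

Fix V in the first position and arrange the remaining 6 letters.
Those 6 letters have P appearing twice and V appearing 3 times, giving (6)!/(3!·2!) = 60.

60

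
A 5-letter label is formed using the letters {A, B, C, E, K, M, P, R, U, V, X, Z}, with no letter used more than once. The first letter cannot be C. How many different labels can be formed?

The first letter has 12−1 = 11 choices (anything except C).
The remaining 4 letters are filled from the other 11 symbols without repetition: 11 × 10 × 9 × 8 = 7920.
Total: 11 × 7920 = 87120.

87120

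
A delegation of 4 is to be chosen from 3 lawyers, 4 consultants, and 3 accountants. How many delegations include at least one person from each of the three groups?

126

With no constraint there are C(10,4) = 210 possible selections.
Subtract selections that omit an entire group: no lawyers → C(7,4) = 35; no consultants → C(6,4) = 15; no accountants → C(7,4) = 35.
Add back selections omitting two groups (i.e. drawn from a single group): C(3,4) + C(4,4) + C(3,4) = 1.
By inclusion–exclusion: 210 − 85 + 1 = 126.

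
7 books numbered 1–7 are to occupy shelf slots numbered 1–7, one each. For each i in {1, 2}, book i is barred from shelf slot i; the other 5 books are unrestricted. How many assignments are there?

3720

Let Aᵢ (for i ∈ {1, 2}) be the placements that put book i in its forbidden shelf slot. Any j of these fix j positions, leaving (7−j)! ways to fill the rest, and there are C(2,j) ways to pick which j.
By inclusion–exclusion, the number of valid placements is Σ_{j=0}^{2} (−1)^j C(2,j)·(7−j)!.
Computing: 5040 − 1440 + 120 = 3720.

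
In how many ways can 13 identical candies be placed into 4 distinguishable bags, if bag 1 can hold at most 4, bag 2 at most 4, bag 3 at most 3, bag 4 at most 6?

Without the upper bounds there are C(16,3) = 560 ways to split 13 among 4 bags.
Subtract solutions that violate a single cap (substitute x_i' = x_i − (cap_i+1)): x_1 ≥ 5 gives C(11,3) = 165; x_2 ≥ 5 gives C(11,3) = 165; x_3 ≥ 4 gives C(12,3) = 220; x_4 ≥ 7 gives C(9,3) = 84. Together 634.
Add back pairs where two caps are both exceeded: 20 + 35 + 4 + 35 + 4 + 10 = 108.
By inclusion–exclusion the count is 560 − 634 + 108 = 34.

34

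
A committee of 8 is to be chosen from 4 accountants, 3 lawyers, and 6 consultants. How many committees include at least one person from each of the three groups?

1233

Total 8-person selections from all 13: C(13,8) = 1287.
Subtract selections that omit an entire group: no accountants → C(9,8) = 9; no lawyers → C(10,8) = 45; no consultants → C(7,8) = 0.
Add back selections omitting two groups (i.e. drawn from a single group): C(4,8) + C(3,8) + C(6,8) = 0.
By inclusion–exclusion: 1287 − 54 + 0 = 1233.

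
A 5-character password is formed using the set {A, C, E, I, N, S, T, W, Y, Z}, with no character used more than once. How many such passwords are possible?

30240

Choose and order 5 of the 10 symbols: the first character has 10 options, the next 9, and so on down to 6.
10 × 9 × 8 × 7 × 6 = 30240.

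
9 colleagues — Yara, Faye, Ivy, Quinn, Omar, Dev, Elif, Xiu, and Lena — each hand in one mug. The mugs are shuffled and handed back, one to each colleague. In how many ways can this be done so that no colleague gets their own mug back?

Count assignments avoiding every fixed point. For any j of the 9 colleagues fixed to their own mug, the other 9−j can be arranged in (9−j)! ways.
By inclusion–exclusion this is Σ_{j=0}^{9} (−1)^j C(9,j)·(9−j)!.
Computing: 362880 − 362880 + 181440 − 60480 + 15120 − 3024 + 504 − 72 + 9 − 1 = 133496.

133496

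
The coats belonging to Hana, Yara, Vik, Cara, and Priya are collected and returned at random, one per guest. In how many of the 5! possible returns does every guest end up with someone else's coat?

44

This is the derangement count D_5: permutations of 5 items with no fixed point.
By inclusion–exclusion this is Σ_{j=0}^{5} (−1)^j C(5,j)·(5−j)!.
Computing: 120 − 120 + 60 − 20 + 5 − 1 = 44.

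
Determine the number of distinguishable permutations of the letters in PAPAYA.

60

PAPAYA has 6 letters with A appearing 3 times and P appearing twice.
So there are 6! / (3!·2!) = 60 distinguishable arrangements.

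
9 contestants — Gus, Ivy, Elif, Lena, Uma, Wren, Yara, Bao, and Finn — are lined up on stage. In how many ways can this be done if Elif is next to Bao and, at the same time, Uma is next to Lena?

Treat {Elif,Bao} as one block (2 orders) and {Uma,Lena} as another (2 orders).
That leaves 7 units to arrange: 2 × 2 × 7! = 4 × 5040 = 20160.

20160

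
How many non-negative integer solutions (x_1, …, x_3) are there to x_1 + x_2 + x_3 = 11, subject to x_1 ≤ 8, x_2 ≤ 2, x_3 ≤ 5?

Without the upper bounds there are C(13,2) = 78 ways to split 11 among 3 variables.
Subtract solutions that violate a single cap (substitute x_i' = x_i − (cap_i+1)): x_1 ≥ 9 gives C(4,2) = 6; x_2 ≥ 3 gives C(10,2) = 45; x_3 ≥ 6 gives C(7,2) = 21. Together 72.
Add back pairs where two caps are both exceeded: 0 + 0 + 6 = 6.
By inclusion–exclusion the count is 78 − 72 + 6 = 12.

12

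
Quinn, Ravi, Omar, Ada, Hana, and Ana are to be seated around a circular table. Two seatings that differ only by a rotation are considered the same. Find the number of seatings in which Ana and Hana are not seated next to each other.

72

Without the restriction there are (5)! = 120 seatings.
Those with Ana next to Hana: fuse the pair into one unit and seat 5 units around a circle — 2·(4)! = 48.
Subtracting, 120 − 48 = 72.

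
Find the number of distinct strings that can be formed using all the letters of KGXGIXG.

KGXGIXG has 7 letters with G appearing 3 times and X appearing twice.
So there are 7! / (3!·2!) = 420 distinguishable arrangements.

420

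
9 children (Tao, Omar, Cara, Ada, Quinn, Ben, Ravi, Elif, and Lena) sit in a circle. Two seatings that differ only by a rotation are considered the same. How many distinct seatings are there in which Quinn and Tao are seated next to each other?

10080

Glue Quinn and Tao into a block (2 internal orders). Seating 8 units around a circle gives (7)! arrangements.
So 2 × (7)! = 2 × 5040 = 10080.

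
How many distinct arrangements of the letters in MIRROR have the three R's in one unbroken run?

24

Treat the 3 copies of R as a single block. The multiset to arrange is then {RRR, I, M, O}, 4 items in all.
All 4 items are distinct, so there are (4)! = 24 arrangements.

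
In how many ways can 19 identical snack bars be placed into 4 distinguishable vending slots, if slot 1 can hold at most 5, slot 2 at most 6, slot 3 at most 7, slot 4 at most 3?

10

Ignoring the caps, the number of non-negative solutions to x_1+…+x_4 = 19 is C(22,3) = 1540.
Subtract solutions that violate a single cap (substitute x_i' = x_i − (cap_i+1)): x_1 ≥ 6 gives C(16,3) = 560; x_2 ≥ 7 gives C(15,3) = 455; x_3 ≥ 8 gives C(14,3) = 364; x_4 ≥ 4 gives C(18,3) = 816. Together 2195.
Add back pairs where two caps are both exceeded: 84 + 56 + 220 + 35 + 165 + 120 = 680.
Subtract triples: 0 + 10 + 4 + 1 = 15.
By inclusion–exclusion the count is 1540 − 2195 + 680 − 15 = 10.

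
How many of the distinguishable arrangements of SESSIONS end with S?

840

Fix S in the last position and arrange the remaining 7 letters.
Those 7 letters have S appearing 3 times, giving (7)!/(3!) = 840.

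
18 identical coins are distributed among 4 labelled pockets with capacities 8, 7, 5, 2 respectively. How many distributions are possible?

Without the upper bounds there are C(21,3) = 1330 ways to split 18 among 4 pockets.
Subtract solutions that violate a single cap (substitute x_i' = x_i − (cap_i+1)): x_1 ≥ 9 gives C(12,3) = 220; x_2 ≥ 8 gives C(13,3) = 286; x_3 ≥ 6 gives C(15,3) = 455; x_4 ≥ 3 gives C(18,3) = 816. Together 1777.
Add back pairs where two caps are both exceeded: 4 + 20 + 84 + 35 + 120 + 220 = 483.
Subtract triples: 0 + 0 + 1 + 4 = 5.
By inclusion–exclusion the count is 1330 − 1777 + 483 − 5 = 31.

31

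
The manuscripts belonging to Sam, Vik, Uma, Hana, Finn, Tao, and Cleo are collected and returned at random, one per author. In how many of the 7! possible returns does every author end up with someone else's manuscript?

This is the derangement count D_7: permutations of 7 items with no fixed point.
By inclusion–exclusion this is Σ_{j=0}^{7} (−1)^j C(7,j)·(7−j)!.
Computing: 5040 − 5040 + 2520 − 840 + 210 − 42 + 7 − 1 = 1854.

1854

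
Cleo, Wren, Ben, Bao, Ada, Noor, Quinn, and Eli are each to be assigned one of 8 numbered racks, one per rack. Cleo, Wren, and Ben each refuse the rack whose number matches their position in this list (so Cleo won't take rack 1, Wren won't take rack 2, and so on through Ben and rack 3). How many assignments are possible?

Let Aᵢ (for i ∈ {1, 2, 3}) be the placements that put person i in their forbidden rack. Any j of these fix j positions, leaving (8−j)! ways to fill the rest, and there are C(3,j) ways to pick which j.
By inclusion–exclusion, the number of valid placements is Σ_{j=0}^{3} (−1)^j C(3,j)·(8−j)!.
Computing: 40320 − 15120 + 2160 − 120 = 27240.

27240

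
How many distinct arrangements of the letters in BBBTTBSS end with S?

With the last slot taken by S, it remains to arrange the other 7 letters (BBBTTBS).
Those 7 letters have B appearing 4 times and T appearing twice, giving (7)!/(4!·2!) = 105.

105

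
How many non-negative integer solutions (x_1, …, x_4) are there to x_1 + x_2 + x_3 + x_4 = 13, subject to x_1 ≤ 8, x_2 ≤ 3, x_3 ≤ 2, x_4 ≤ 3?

19

Ignoring the caps, the number of non-negative solutions to x_1+…+x_4 = 13 is C(16,3) = 560.
Subtract solutions that violate a single cap (substitute x_i' = x_i − (cap_i+1)): x_1 ≥ 9 gives C(7,3) = 35; x_2 ≥ 4 gives C(12,3) = 220; x_3 ≥ 3 gives C(13,3) = 286; x_4 ≥ 4 gives C(12,3) = 220. Together 761.
Add back pairs where two caps are both exceeded: 1 + 4 + 1 + 84 + 56 + 84 = 230.
Subtract triples: 0 + 0 + 0 + 10 = 10.
By inclusion–exclusion the count is 560 − 761 + 230 − 10 = 19.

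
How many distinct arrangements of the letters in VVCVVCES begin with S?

105

With the first slot taken by S, it remains to arrange the other 7 letters (VVCVVCE).
Those 7 letters have C appearing twice and V appearing 4 times, giving (7)!/(4!·2!) = 105.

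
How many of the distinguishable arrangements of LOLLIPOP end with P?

With the last slot taken by P, it remains to arrange the other 7 letters (LOLLIOP).
Those 7 letters have L appearing 3 times and O appearing twice, giving (7)!/(3!·2!) = 420.

420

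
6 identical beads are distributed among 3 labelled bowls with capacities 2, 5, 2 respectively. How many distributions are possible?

Without the upper bounds there are C(8,2) = 28 ways to split 6 among 3 bowls.
Subtract solutions that violate a single cap (substitute x_i' = x_i − (cap_i+1)): x_1 ≥ 3 gives C(5,2) = 10; x_2 ≥ 6 gives C(2,2) = 1; x_3 ≥ 3 gives C(5,2) = 10. Together 21.
Add back pairs where two caps are both exceeded: 0 + 1 + 0 = 1.
By inclusion–exclusion the count is 28 − 21 + 1 = 8.

8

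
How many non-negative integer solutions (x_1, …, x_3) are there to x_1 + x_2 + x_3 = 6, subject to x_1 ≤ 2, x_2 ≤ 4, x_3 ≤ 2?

By stars and bars, unrestricted non-negative solutions to x_1+…+x_3 = 6 number C(6+2,2) = 28.
Subtract solutions that violate a single cap (substitute x_i' = x_i − (cap_i+1)): x_1 ≥ 3 gives C(5,2) = 10; x_2 ≥ 5 gives C(3,2) = 3; x_3 ≥ 3 gives C(5,2) = 10. Together 23.
Add back pairs where two caps are both exceeded: 0 + 1 + 0 = 1.
By inclusion–exclusion the count is 28 − 23 + 1 = 6.

6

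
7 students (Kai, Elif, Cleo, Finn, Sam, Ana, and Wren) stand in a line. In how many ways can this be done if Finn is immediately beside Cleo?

1440

Glue Finn and Cleo into one block (2 internal orders), leaving 6 units to arrange in a row.
So the count is 2·(6)! = 1440.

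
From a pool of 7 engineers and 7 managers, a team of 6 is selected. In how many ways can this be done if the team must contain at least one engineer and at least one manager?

2989

Total 6-person selections from all 14: C(14,6) = 3003.
Selections missing a whole group: no engineers → C(7,6) = 7; no managers → C(7,6) = 7.
Both groups omitted at once is impossible, so 3003 − 14 = 2989.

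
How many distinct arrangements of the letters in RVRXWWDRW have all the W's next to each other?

840

Treat the 3 copies of W as a single block. The multiset to arrange is then {WWW, D, R, R, R, V, X}, 7 items in all.
That gives (7)!/(3!) = 840 arrangements.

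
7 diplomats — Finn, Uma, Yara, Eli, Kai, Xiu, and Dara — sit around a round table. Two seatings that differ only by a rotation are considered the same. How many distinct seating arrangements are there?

Around a circle, 7 distinct people have 7!/7 = (6)! = 720 rotationally distinct seatings.

720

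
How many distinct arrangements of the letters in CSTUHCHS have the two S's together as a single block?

Treat the 2 copies of S as a single block. The multiset to arrange is then {SS, C, C, H, H, T, U}, 7 items in all.
That gives (7)!/(2!·2!) = 1260 arrangements.

1260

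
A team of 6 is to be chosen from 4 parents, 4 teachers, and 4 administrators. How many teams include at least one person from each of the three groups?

840

With no constraint there are C(12,6) = 924 possible selections.
Subtract selections that omit an entire group: no parents → C(8,6) = 28; no teachers → C(8,6) = 28; no administrators → C(8,6) = 28.
Add back selections omitting two groups (i.e. drawn from a single group): C(4,6) + C(4,6) + C(4,6) = 0.
By inclusion–exclusion: 924 − 84 + 0 = 840.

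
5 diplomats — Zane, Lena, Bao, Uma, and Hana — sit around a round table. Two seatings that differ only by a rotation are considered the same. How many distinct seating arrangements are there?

Fix one person's seat to break rotational symmetry; the remaining 4 people can be arranged in (4)! = 24 ways.

24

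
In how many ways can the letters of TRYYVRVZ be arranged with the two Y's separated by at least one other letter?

3780

There are 8!/(2!·2!·2!) = 5040 arrangements of TRYYVRVZ in total.
If the two Y's are adjacent, glue them into one block, leaving 7 items to arrange: (7)!/(2!·2!) = 1260 ways.
Subtracting, 5040 − 1260 = 3780 arrangements keep the Y's apart.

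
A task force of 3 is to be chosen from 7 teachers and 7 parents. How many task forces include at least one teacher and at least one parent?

294

Total 3-person selections from all 14: C(14,3) = 364.
Subtract selections that omit an entire group: no teachers → C(7,3) = 35; no parents → C(7,3) = 35.
Both groups omitted at once is impossible, so 364 − 70 = 294.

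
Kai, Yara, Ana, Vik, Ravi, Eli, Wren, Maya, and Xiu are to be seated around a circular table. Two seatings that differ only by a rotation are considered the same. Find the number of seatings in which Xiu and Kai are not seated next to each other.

Without the restriction there are (8)! = 40320 seatings.
Those with Xiu next to Kai: fuse the pair into one unit and seat 8 units around a circle — 2·(7)! = 10080.
Subtracting, 40320 − 10080 = 30240.

30240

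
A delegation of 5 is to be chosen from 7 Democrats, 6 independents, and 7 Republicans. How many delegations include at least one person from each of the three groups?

10976

Total 5-person selections from all 20: C(20,5) = 15504.
Subtract selections that omit an entire group: no Democrats → C(13,5) = 1287; no independents → C(14,5) = 2002; no Republicans → C(13,5) = 1287.
Add back selections omitting two groups (i.e. drawn from a single group): C(7,5) + C(6,5) + C(7,5) = 48.
By inclusion–exclusion: 15504 − 4576 + 48 = 10976.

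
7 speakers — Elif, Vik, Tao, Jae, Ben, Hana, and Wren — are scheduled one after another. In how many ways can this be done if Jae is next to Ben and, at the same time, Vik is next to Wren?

Treat {Jae,Ben} as one block (2 orders) and {Vik,Wren} as another (2 orders).
That leaves 5 units to arrange: 2 × 2 × 5! = 4 × 120 = 480.

480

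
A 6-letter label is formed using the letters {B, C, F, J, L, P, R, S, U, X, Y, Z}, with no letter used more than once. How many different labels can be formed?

665280

With no repetition, fill the 6 letters in order: 12 choices, then 11, down to 7.
12 × 11 × 10 × 9 × 8 × 7 = 665280.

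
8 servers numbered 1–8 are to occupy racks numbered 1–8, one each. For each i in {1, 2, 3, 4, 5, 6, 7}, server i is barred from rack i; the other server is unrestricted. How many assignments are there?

16687

Let Aᵢ (for 1 ≤ i ≤ 7) be the placements that put server i in its forbidden rack. Any j of these fix j positions, leaving (8−j)! ways to fill the rest, and there are C(7,j) ways to pick which j.
By inclusion–exclusion, the number of valid placements is Σ_{j=0}^{7} (−1)^j C(7,j)·(8−j)!.
Computing: 40320 − 35280 + 15120 − 4200 + 840 − 126 + 14 − 1 = 16687.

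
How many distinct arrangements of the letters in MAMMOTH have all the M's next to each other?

Treat the 3 copies of M as a single block. The multiset to arrange is then {MMM, A, H, O, T}, 5 items in all.
All 5 items are distinct, so there are (5)! = 120 arrangements.

120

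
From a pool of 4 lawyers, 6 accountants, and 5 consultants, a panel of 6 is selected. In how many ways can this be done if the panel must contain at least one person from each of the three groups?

With no constraint there are C(15,6) = 5005 possible selections.
Subtract selections that omit an entire group: no lawyers → C(11,6) = 462; no accountants → C(9,6) = 84; no consultants → C(10,6) = 210.
Add back selections omitting two groups (i.e. drawn from a single group): C(4,6) + C(6,6) + C(5,6) = 1.
By inclusion–exclusion: 5005 − 756 + 1 = 4250.

4250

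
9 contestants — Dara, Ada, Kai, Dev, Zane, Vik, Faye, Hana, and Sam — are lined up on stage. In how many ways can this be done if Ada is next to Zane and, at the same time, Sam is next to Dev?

Treat {Ada,Zane} as one block (2 orders) and {Sam,Dev} as another (2 orders).
That leaves 7 units to arrange: 2 × 2 × 7! = 4 × 5040 = 20160.

20160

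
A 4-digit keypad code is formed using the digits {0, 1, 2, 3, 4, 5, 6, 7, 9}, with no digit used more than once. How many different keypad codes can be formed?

3024

Choose and order 4 of the 9 symbols: the first digit has 9 options, the next 8, then 7, 6.
9 × 8 × 7 × 6 = 3024.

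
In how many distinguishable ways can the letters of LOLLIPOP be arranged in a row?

1680

The 8 letters of LOLLIPOP have repeats: L appearing 3 times, O appearing twice, and P appearing twice.
The number of distinct arrangements is 8!/(3!·2!·2!) = 40320/24 = 1680.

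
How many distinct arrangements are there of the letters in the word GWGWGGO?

105

The 7 letters of GWGWGGO have repeats: G appearing 4 times and W appearing twice.
The number of distinct arrangements is 7!/(4!·2!) = 5040/48 = 105.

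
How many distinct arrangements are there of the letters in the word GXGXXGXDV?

2520

Letter multiplicities in GXGXXGXDV: D×1, G×3, V×1, X×4.
So there are 9! / (4!·3!) = 2520 distinguishable arrangements.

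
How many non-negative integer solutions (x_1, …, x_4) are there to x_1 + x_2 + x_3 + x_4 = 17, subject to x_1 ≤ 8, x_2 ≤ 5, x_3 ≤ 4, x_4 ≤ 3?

Ignoring the caps, the number of non-negative solutions to x_1+…+x_4 = 17 is C(20,3) = 1140.
Subtract solutions that violate a single cap (substitute x_i' = x_i − (cap_i+1)): x_1 ≥ 9 gives C(11,3) = 165; x_2 ≥ 6 gives C(14,3) = 364; x_3 ≥ 5 gives C(15,3) = 455; x_4 ≥ 4 gives C(16,3) = 560. Together 1544.
Add back pairs where two caps are both exceeded: 10 + 20 + 35 + 84 + 120 + 165 = 434.
Subtract triples: 0 + 0 + 0 + 10 = 10.
By inclusion–exclusion the count is 1140 − 1544 + 434 − 10 = 20.

20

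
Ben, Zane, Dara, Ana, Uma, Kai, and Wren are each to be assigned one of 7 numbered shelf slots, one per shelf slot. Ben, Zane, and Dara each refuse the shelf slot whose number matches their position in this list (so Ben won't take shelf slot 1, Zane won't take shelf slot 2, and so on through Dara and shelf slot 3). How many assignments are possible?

3216

Let Aᵢ (for i ∈ {1, 2, 3}) be the placements that put person i in their forbidden shelf slot. Any j of these fix j positions, leaving (7−j)! ways to fill the rest, and there are C(3,j) ways to pick which j.
By inclusion–exclusion, the number of valid placements is Σ_{j=0}^{3} (−1)^j C(3,j)·(7−j)!.
Computing: 5040 − 2160 + 360 − 24 = 3216.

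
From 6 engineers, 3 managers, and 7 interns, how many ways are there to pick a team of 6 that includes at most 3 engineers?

Split by how many engineers are chosen (0 through 3).
Sum: C(6,0)·C(10,6) + C(6,1)·C(10,5) + C(6,2)·C(10,4) + C(6,3)·C(10,3) = 210 + 1512 + 3150 + 2400 = 7272.

7272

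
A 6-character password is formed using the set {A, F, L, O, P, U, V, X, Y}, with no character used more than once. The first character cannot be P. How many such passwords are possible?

53760

The first character has 9−1 = 8 choices (anything except P).
The remaining 5 characters are filled from the other 8 symbols without repetition: 8 × 7 × 6 × 5 × 4 = 6720.
Total: 8 × 6720 = 53760.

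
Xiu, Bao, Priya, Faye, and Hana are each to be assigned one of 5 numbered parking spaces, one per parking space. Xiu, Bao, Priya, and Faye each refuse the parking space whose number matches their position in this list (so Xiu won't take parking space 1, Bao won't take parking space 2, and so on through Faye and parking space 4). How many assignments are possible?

53

Let Aᵢ (for 1 ≤ i ≤ 4) be the placements that put person i in their forbidden parking space. Any j of these fix j positions, leaving (5−j)! ways to fill the rest, and there are C(4,j) ways to pick which j.
By inclusion–exclusion, the number of valid placements is Σ_{j=0}^{4} (−1)^j C(4,j)·(5−j)!.
Computing: 120 − 96 + 36 − 8 + 1 = 53.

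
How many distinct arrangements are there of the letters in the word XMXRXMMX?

The 8 letters of XMXRXMMX have repeats: M appearing 3 times and X appearing 4 times.
Dividing 8! = 40320 by 4!·3! = 144 for the repeated letters gives 280.

280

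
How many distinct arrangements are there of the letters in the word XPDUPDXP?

1680

Letter multiplicities in XPDUPDXP: D×2, P×3, U×1, X×2.
Dividing 8! = 40320 by 3!·2!·2! = 24 for the repeated letters gives 1680.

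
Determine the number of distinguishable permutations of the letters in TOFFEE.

Letter multiplicities in TOFFEE: E×2, F×2, O×1, T×1.
The number of distinct arrangements is 6!/(2!·2!) = 720/4 = 180.

180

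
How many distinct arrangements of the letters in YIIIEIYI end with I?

105

With the last slot taken by I, it remains to arrange the other 7 letters (YIIEIYI).
Those 7 letters have I appearing 4 times and Y appearing twice, giving (7)!/(4!·2!) = 105.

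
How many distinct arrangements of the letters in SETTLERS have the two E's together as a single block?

Treat the 2 copies of E as a single block. The multiset to arrange is then {EE, L, R, S, S, T, T}, 7 items in all.
That gives (7)!/(2!·2!) = 1260 arrangements.

1260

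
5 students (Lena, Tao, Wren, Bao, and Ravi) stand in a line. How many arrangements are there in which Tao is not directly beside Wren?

Of the 5! = 120 arrangements, those with Tao and Wren adjacent number 2 × 4! = 48 (treat the pair as a block with 2 internal orders).
Complementary counting: 120 − 48 = 72.

72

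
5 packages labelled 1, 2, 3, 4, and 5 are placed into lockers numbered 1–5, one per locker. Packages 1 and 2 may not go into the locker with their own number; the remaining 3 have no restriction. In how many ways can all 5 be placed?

Let Aᵢ (for i ∈ {1, 2}) be the placements that put package i in its forbidden locker. Any j of these fix j positions, leaving (5−j)! ways to fill the rest, and there are C(2,j) ways to pick which j.
By inclusion–exclusion, the number of valid placements is Σ_{j=0}^{2} (−1)^j C(2,j)·(5−j)!.
Computing: 120 − 48 + 6 = 78.

78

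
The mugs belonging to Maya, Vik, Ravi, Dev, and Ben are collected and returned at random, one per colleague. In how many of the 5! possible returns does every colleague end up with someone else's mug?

Let Aᵢ be the assignments in which colleague i gets their own mug. We want the size of the complement of A₁∪…∪A_5.
By inclusion–exclusion this is Σ_{j=0}^{5} (−1)^j C(5,j)·(5−j)!.
Computing: 120 − 120 + 60 − 20 + 5 − 1 = 44.

44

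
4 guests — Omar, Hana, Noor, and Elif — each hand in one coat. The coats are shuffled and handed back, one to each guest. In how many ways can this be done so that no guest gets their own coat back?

9

Count assignments avoiding every fixed point. For any j of the 4 guests fixed to their own coat, the other 4−j can be arranged in (4−j)! ways.
By inclusion–exclusion this is Σ_{j=0}^{4} (−1)^j C(4,j)·(4−j)!.
Computing: 24 − 24 + 12 − 4 + 1 = 9.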